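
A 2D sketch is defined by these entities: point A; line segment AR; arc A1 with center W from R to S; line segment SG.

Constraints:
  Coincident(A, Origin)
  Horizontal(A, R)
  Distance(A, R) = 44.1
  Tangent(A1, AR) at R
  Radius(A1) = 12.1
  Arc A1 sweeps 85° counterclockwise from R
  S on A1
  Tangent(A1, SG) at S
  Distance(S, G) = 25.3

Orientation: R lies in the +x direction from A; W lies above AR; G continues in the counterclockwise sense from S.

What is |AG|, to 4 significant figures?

68.70

A is at the origin; A and R share the same y with |AR| = 44.1 and R on the +x side, so R = (44.10, 0.000). The tangent condition forces WR to be normal to AR, so W = R + (0, 12.1) = (44.10, 12.10). On A1, R sits at bearing -90° from W; an 85° counterclockwise sweep puts S at bearing -5°, so S = W + 12.1·(cos -5°, sin -5°) = (56.15, 11.05). Since A1 is tangent to SG there, WS ⟂ SG, so SG runs along (−sin -5°, cos -5°); with |SG| = 25.3, G = (58.36, 36.25). Then |AG| = |G − A| = 68.70.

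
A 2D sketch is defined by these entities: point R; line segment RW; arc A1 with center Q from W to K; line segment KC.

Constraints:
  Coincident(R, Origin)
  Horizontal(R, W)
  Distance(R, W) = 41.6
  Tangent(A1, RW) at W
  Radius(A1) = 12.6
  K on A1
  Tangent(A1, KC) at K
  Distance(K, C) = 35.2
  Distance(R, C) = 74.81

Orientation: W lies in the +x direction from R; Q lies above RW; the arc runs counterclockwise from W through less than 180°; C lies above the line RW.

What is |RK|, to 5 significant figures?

55.100

R is at the origin; RW is horizontal with |RW| = 41.6 and W on the +x side, so W = (41.600, 0.0000). Since A1 is tangent to RW there, QW ⟂ RW, so Q = W + (0, 12.6) = (41.600, 12.600). Since QK ⟂ KC (tangency), |QC| = √(12.6² + 35.2²) = 37.387 regardless of where K sits on A1. So C lies on both circle(R, 74.81) and circle(Q, 37.387); the above-RW intersection is C = (59.399, 45.478). K is the foot of the tangent from C: K = (54.054, 10.687).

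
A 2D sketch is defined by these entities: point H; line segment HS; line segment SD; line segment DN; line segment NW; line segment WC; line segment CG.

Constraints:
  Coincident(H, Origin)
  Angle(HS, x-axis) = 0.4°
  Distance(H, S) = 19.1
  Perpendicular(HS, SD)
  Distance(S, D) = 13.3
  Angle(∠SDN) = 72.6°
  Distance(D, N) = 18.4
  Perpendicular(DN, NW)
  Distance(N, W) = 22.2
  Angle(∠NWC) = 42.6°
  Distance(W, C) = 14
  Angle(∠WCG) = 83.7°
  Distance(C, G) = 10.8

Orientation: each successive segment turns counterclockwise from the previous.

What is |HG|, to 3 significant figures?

4.81

H is at the origin; HS runs at 0.4° with length 19.1, so S = (19.1, 0.133). HS ⟂ SD, so SD runs at 90.4°; with |SD| = 13.3, D = (19.0, 13.4). ∠SDN = 72.6° gives DN at -162° from the x-axis; with |DN| = 18.4, N = (1.49, 7.81). The perpendicularity gives NW at right angles to DN, so NW runs at -72.2°; with |NW| = 22.2, W = (8.27, -13.3). ∠NWC = 42.6° gives WC at 65.2° from the x-axis; with |WC| = 14.0, C = (14.1, -0.620). ∠WCG = 83.7° gives CG at 161° from the x-axis; with |CG| = 10.8, G = (3.90, 2.81). Then |HG| = |G − H| = 4.81.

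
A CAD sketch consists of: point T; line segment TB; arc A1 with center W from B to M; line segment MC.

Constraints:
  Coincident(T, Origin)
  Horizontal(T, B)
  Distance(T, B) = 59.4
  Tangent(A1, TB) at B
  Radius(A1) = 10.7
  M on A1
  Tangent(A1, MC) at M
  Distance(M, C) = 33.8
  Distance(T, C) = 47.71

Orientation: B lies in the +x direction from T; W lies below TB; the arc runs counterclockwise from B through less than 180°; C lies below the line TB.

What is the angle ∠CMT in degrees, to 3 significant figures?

65.5°

T is at the origin; TB is horizontal with |TB| = 59.4 and B on the +x side, so B = (59.4, 0.00). A1 meets TB tangentially, so WB is at right angles to TB, so W = B + (0, -10.7) = (59.4, -10.7). Since WM ⟂ MC (tangency), |WC| = √(10.7² + 33.8²) = 35.5 regardless of where M sits on A1. So C lies on both circle(T, 47.71) and circle(W, 35.5); the below-TB intersection is C = (33.0, -34.4). M is the foot of the tangent from C: M = (50.2, -5.28).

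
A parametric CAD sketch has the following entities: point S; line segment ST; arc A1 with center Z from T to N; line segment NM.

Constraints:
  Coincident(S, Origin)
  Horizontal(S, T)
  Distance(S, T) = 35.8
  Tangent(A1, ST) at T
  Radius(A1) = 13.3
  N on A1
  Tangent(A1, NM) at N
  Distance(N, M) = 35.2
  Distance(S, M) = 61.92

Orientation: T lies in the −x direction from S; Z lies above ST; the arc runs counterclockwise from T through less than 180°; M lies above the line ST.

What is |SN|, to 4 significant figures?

29.32

Checks: |ZN| = 13.30 ✓; ∠(ZN, NM) = 90.00° ✓; |NM| = 35.20 ✓; |SM| = 61.92 ✓.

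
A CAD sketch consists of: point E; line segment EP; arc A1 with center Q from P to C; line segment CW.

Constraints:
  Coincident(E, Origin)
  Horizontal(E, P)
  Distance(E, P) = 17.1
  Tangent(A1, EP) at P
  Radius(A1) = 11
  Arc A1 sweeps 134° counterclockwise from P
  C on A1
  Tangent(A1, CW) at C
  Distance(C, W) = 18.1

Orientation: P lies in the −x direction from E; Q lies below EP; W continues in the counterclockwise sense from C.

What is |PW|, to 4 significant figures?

32.00

On A1, P sits at bearing 90° from Q; a 134° counterclockwise sweep puts C at bearing 224°, so C = Q + 11.0·(cos 224°, sin 224°) = (-25.01, -18.64). A1 meets CW tangentially, so QC is at right angles to CW, so CW runs along (−sin 224°, cos 224°); with |CW| = 18.1, W = (-12.44, -31.66). Then |PW| = |W − P| = 32.00.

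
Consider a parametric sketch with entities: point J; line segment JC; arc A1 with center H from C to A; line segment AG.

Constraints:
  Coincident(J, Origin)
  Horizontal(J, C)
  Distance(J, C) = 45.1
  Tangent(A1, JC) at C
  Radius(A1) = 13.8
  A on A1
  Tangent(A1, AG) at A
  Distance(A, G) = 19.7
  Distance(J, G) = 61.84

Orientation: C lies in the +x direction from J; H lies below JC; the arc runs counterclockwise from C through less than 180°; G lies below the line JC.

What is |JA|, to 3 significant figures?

42.4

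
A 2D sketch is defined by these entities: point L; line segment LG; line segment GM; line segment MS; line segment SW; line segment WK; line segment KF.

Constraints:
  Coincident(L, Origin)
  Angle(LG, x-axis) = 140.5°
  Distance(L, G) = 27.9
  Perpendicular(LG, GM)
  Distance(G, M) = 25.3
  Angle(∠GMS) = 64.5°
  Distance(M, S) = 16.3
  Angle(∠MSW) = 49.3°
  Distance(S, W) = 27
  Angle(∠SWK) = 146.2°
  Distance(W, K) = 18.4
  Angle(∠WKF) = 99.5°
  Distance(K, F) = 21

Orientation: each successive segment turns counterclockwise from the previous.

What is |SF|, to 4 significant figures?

44.67

∠SWK = 146.2° gives WK at 150.5° from the x-axis; with |WK| = 18.4, K = (-49.95, 27.46). ∠WKF = 99.5° gives KF at -129.0° from the x-axis; with |KF| = 21.0, F = (-63.17, 11.14). Then |SF| = |F − S| = 44.67.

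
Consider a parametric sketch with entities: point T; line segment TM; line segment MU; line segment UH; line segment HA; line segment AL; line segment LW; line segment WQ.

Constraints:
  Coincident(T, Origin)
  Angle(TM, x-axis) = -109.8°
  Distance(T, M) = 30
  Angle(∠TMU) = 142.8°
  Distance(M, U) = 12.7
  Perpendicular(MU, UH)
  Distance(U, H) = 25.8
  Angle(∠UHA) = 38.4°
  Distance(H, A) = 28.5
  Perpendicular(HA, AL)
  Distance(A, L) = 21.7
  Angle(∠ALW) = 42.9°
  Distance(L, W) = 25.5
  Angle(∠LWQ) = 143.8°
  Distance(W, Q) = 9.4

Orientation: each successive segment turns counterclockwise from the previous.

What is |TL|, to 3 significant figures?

45.6

∠UHA = 38.4° gives HA at 159° from the x-axis; with |HA| = 28.5, A = (-8.35, -22.4). HA is perpendicular to AL, so AL runs at -111°; with |AL| = 21.7, L = (-16.1, -42.7). Then |TL| = |L − T| = 45.6.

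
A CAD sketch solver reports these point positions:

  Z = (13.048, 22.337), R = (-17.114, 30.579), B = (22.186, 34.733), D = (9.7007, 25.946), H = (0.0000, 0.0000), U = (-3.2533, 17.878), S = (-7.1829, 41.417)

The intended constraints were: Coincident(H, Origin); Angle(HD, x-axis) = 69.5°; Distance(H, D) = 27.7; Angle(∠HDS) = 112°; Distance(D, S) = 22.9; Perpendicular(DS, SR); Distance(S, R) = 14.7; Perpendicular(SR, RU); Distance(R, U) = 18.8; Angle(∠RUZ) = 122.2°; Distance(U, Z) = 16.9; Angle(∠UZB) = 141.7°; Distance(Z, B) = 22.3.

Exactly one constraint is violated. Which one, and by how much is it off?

Distance(Z, B) = 22.3 — off by 6.90.

H = (0.00, 0.00) ✓; HD at 69.50° ✓; |HD| = 27.70 ✓; ∠HDS = 112.0° ✓; |DS| = 22.90 ✓; ∠(DS, SR) = 90.00° ✓; |SR| = 14.70 ✓; ∠(SR, RU) = 90.00° ✓; |RU| = 18.80 ✓; ∠RUZ = 122.2° ✓; |UZ| = 16.90 ✓; ∠UZB = 141.7° ✓; |ZB| = 15.40 ✗.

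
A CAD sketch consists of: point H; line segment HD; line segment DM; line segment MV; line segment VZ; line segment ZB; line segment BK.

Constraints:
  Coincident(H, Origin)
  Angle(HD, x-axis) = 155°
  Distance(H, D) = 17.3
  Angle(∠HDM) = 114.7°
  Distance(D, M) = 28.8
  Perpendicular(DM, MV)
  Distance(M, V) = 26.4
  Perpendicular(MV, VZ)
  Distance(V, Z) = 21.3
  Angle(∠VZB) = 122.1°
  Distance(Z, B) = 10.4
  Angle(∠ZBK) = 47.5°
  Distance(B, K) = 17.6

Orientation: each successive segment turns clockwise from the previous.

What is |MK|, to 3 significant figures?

22.8

H is at the origin; HD runs at 155.0° with length 17.3, so D = (-15.7, 7.31). ∠HDM = 114.7° gives DM at 89.7° from the x-axis; with |DM| = 28.8, M = (-15.5, 36.1). The perpendicularity gives MV at right angles to DM, so MV runs at -0.300°; with |MV| = 26.4, V = (10.9, 36.0). The perpendicularity gives VZ at right angles to MV, so VZ runs at -90.3°; with |VZ| = 21.3, Z = (10.8, 14.7). ∠VZB = 122.1° gives ZB at -148° from the x-axis; with |ZB| = 10.4, B = (1.92, 9.19). ∠ZBK = 47.5° gives BK at 79.3° from the x-axis; with |BK| = 17.6, K = (5.19, 26.5). Then |MK| = |K − M| = 22.8.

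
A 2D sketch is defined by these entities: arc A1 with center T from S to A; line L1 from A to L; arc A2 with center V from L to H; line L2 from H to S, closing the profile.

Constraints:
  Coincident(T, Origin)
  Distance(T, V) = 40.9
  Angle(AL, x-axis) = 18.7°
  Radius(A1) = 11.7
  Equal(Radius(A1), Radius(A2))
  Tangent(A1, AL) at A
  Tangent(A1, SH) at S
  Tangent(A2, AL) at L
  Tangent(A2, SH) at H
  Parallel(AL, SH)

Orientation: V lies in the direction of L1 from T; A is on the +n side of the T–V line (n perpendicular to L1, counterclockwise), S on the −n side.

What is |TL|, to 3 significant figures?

42.5

The slot axis is L1's direction at 18.7°, so u = (cos 18.7°, sin 18.7°) = (0.947, 0.321) and n = (−sin 18.7°, cos 18.7°) = (-0.321, 0.947). T is at the origin and V lies 40.9 along u from T, so V = 40.9·u = (38.7, 13.1). Tangency of A1 to both parallel lines with radius 11.7 puts A and S at T ± 11.7·n: A = (-3.75, 11.1), S = (3.75, -11.1). Equal radii place L and H the same way about V: L = V + 11.7·n = (35.0, 24.2), H = V − 11.7·n = (42.5, 2.03). Then |TL| = |L − T| = 42.5.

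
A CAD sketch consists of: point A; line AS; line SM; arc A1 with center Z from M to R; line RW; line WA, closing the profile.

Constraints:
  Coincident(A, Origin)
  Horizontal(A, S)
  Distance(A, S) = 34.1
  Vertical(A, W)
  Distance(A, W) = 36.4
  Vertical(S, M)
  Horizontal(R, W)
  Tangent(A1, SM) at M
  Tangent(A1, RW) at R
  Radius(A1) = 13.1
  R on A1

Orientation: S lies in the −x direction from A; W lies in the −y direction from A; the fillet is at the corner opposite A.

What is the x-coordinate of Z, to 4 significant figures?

-21.00

A is at the origin; AS is horizontal with |AS| = 34.1 and S on the −x side, so S = (-34.10, 0.000). AW is vertical with |AW| = 36.4 and W on the −y side, so W = (0.000, -36.40). The virtual corner opposite A is at (-34.10, -36.40). Tangency of A1 to SM means the radius ZM is perpendicular to SM and tangency of A1 to RW means the radius ZR is perpendicular to RW, with radius 13.1, so the center Z sits 13.1 in from both sides at Z = (-21.00, -23.30). So Z.x = -21.00.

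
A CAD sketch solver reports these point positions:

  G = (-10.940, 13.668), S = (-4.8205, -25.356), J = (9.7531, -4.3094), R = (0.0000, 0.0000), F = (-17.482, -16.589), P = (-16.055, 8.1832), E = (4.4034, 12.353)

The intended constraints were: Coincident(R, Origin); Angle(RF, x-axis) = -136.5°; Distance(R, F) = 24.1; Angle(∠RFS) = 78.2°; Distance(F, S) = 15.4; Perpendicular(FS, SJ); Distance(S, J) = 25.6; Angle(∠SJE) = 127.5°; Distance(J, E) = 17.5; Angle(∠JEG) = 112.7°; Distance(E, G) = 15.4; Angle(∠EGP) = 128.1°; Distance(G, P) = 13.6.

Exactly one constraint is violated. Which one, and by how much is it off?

Distance(G, P) = 13.6 — off by 6.10.

R = (0.00, 0.00) ✓; RF at -136.5° ✓; |RF| = 24.10 ✓; ∠RFS = 78.20° ✓; |FS| = 15.40 ✓; ∠(FS, SJ) = 90.00° ✓; |SJ| = 25.60 ✓; ∠SJE = 127.5° ✓; |JE| = 17.50 ✓; ∠JEG = 112.7° ✓; |EG| = 15.40 ✓; ∠EGP = 128.1° ✓; |GP| = 7.500 ✗.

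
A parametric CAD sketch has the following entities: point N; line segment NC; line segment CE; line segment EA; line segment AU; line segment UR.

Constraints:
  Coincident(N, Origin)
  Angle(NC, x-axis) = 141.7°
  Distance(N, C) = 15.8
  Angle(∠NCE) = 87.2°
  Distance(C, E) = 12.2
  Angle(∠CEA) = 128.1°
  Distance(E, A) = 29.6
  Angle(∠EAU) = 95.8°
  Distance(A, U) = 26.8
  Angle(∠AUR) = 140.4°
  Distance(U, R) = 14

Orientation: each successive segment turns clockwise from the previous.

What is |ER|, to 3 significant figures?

45.5

N is at the origin; NC runs at 141.7° with length 15.8, so C = (-12.4, 9.79). ∠NCE = 87.2° gives CE at 48.9° from the x-axis; with |CE| = 12.2, E = (-4.38, 19.0). ∠CEA = 128.1° gives EA at -3.00° from the x-axis; with |EA| = 29.6, A = (25.2, 17.4). ∠EAU = 95.8° gives AU at -87.2° from the x-axis; with |AU| = 26.8, U = (26.5, -9.33). ∠AUR = 140.4° gives UR at -127° from the x-axis; with |UR| = 14.0, R = (18.1, -20.5). Then |ER| = |R − E| = 45.5.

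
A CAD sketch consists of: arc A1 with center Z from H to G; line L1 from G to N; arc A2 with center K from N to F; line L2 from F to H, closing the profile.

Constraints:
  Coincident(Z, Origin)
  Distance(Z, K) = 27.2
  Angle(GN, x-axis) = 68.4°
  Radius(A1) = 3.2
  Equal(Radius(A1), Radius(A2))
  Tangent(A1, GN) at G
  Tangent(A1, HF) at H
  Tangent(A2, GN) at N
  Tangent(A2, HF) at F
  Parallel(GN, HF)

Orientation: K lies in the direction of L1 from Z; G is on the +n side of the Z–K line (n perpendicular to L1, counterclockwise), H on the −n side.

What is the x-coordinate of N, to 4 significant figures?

7.038

Tangency of A1 to both parallel lines with radius 3.2 puts G and H at Z ± 3.2·n: G = (-2.975, 1.178), H = (2.975, -1.178). Equal radii place N and F the same way about K: N = K + 3.2·n = (7.038, 26.47), F = K − 3.2·n = (12.99, 24.11). So N.x = 7.038.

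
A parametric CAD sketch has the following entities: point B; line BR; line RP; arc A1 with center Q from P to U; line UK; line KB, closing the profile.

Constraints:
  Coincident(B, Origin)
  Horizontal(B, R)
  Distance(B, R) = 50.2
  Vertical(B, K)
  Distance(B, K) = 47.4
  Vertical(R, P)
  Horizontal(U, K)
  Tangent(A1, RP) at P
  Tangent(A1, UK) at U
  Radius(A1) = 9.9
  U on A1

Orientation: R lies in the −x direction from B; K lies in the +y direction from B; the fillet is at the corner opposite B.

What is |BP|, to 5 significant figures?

62.660

The virtual corner opposite B is at (-50.200, 47.400). A1 meets RP tangentially, so QP is at right angles to RP and the tangent condition forces QU to be normal to UK, with radius 9.9, so the center Q sits 9.9 in from both sides at Q = (-40.300, 37.500). That places the tangent points at P = (-50.200, 37.500) on RP and U = (-40.300, 47.400) on UK. Then |BP| = |P − B| = 62.660.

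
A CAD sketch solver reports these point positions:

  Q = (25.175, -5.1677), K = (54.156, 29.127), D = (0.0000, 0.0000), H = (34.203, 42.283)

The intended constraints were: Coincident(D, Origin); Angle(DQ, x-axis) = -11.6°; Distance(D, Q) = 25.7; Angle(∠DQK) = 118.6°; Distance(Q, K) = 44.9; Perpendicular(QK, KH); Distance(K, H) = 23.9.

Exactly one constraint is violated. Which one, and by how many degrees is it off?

Perpendicular(QK, KH) — off by 6.80°.

D = (0.00, 0.00) ✓; DQ at -11.60° ✓; |DQ| = 25.70 ✓; ∠DQK = 118.6° ✓; |QK| = 44.90 ✓; ∠(QK, KH) = 96.80° ✗; |KH| = 23.90 ✓.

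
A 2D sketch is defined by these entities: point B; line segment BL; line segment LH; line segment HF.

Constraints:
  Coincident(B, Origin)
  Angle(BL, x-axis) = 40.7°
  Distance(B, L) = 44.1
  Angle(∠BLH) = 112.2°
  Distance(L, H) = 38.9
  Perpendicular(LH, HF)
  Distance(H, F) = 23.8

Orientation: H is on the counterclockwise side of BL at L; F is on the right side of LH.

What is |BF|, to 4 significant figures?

85.23

B is at the origin; BL runs at 40.7° with length 44.1, so L = 44.1·(cos 40.7°, sin 40.7°) = (33.43, 28.76). ∠BLH = 112.2°, so LH runs at 40.7° + (180° − 112.2°) = 108.5° from the x-axis; with |LH| = 38.9, H = L + 38.9·(cos 108.5°, sin 108.5°) = (21.09, 65.65). The perpendicularity gives HF at right angles to LH; with |HF| = 23.8 on the right of LH, F = H + 23.8·(0.9483, 0.3173) = (43.66, 73.20). Then |BF| = |F − B| = 85.23.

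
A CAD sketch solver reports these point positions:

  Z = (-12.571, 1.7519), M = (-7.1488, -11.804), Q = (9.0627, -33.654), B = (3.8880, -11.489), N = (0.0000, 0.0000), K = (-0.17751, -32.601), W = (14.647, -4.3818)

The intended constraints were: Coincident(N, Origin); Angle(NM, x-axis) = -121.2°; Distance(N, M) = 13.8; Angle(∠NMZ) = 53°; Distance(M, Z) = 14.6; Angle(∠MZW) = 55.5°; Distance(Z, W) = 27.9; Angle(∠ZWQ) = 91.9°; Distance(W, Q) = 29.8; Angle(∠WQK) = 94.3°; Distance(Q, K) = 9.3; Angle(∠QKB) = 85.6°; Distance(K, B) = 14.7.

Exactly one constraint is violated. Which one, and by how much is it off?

Distance(K, B) = 14.7 — off by 6.80.

N = (0.00, 0.00) ✓; NM at -121.2° ✓; |NM| = 13.80 ✓; ∠NMZ = 53.00° ✓; |MZ| = 14.60 ✓; ∠MZW = 55.50° ✓; |ZW| = 27.90 ✓; ∠ZWQ = 91.90° ✓; |WQ| = 29.80 ✓; ∠WQK = 94.30° ✓; |QK| = 9.300 ✓; ∠QKB = 85.60° ✓; |KB| = 21.50 ✗.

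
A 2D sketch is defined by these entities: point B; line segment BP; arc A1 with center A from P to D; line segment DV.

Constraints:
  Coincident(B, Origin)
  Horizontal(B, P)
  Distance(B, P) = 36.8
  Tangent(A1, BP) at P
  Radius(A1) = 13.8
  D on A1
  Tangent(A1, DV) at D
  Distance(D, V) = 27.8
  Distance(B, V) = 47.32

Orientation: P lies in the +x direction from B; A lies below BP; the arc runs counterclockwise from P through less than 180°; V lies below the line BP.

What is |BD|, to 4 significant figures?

26.76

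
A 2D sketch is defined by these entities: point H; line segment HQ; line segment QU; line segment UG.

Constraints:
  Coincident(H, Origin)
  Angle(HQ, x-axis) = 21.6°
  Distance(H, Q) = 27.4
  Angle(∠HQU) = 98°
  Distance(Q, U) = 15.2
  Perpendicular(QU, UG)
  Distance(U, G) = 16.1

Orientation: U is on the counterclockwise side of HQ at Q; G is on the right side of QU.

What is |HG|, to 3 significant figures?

47.2

H is at the origin; HQ runs at 21.6° with length 27.4, so Q = 27.4·(cos 21.6°, sin 21.6°) = (25.5, 10.1). ∠HQU = 98.0°, so QU runs at 21.6° + (180° − 98.0°) = 104° from the x-axis; with |QU| = 15.2, U = Q + 15.2·(cos 104°, sin 104°) = (21.9, 24.9). The perpendicularity gives UG at right angles to QU; with |UG| = 16.1 on the right of QU, G = U + 16.1·(0.972, 0.235) = (37.6, 28.6). Then |HG| = |G − H| = 47.2.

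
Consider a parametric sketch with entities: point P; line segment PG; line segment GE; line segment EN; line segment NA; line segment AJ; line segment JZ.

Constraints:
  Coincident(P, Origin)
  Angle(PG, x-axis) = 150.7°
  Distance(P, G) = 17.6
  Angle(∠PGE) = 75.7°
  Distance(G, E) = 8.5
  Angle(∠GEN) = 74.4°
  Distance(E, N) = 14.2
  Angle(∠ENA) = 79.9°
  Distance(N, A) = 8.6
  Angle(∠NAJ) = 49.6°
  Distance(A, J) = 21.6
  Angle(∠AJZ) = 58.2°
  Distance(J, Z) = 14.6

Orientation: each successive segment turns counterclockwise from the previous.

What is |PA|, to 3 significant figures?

10.3

P is at the origin; PG runs at 150.7° with length 17.6, so G = (-15.3, 8.61). ∠PGE = 75.7° gives GE at -105° from the x-axis; with |GE| = 8.5, E = (-17.5, 0.403). ∠GEN = 74.4° gives EN at 0.600° from the x-axis; with |EN| = 14.2, N = (-3.35, 0.551). ∠ENA = 79.9° gives NA at 101° from the x-axis; with |NA| = 8.6, A = (-4.95, 9.00). Then |PA| = |A − P| = 10.3.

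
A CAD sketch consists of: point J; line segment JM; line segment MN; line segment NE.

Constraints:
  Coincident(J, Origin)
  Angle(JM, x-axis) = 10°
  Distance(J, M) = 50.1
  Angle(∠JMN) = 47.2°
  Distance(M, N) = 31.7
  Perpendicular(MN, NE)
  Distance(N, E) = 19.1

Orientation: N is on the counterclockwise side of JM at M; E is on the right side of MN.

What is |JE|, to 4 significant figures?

55.91

J is at the origin; JM runs at 10.0° with length 50.1, so M = 50.1·(cos 10.0°, sin 10.0°) = (49.34, 8.700). ∠JMN = 47.2°, so MN runs at 10.0° + (180° − 47.2°) = 142.8° from the x-axis; with |MN| = 31.7, N = M + 31.7·(cos 142.8°, sin 142.8°) = (24.09, 27.87). MN is perpendicular to NE; with |NE| = 19.1 on the right of MN, E = N + 19.1·(0.6046, 0.7965) = (35.64, 43.08). Then |JE| = |E − J| = 55.91.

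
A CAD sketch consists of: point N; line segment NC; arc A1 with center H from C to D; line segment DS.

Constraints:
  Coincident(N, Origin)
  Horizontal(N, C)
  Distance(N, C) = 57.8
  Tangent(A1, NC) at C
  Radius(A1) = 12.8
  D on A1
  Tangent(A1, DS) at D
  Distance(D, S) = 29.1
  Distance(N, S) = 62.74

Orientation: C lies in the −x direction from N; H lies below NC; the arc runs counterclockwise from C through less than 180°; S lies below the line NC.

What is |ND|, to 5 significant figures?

70.324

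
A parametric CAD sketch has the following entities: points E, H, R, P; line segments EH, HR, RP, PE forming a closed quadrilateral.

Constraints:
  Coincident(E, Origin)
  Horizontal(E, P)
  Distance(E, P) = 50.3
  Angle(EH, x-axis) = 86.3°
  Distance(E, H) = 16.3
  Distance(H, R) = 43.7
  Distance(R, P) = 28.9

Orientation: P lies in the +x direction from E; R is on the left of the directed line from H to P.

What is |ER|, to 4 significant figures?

51.44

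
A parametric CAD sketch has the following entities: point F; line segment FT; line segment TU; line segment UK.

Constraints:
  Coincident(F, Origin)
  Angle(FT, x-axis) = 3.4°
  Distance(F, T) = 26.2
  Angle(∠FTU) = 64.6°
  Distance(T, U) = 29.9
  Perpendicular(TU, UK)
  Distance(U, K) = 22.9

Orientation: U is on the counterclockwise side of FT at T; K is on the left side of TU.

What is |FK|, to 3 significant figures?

18.7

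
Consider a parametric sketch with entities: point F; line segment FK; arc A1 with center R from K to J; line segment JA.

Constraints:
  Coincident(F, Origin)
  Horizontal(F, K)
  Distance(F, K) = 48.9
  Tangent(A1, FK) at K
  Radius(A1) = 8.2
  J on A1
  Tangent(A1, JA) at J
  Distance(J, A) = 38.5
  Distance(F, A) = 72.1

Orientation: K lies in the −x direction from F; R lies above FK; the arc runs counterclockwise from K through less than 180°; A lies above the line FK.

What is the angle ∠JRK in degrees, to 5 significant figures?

110.26°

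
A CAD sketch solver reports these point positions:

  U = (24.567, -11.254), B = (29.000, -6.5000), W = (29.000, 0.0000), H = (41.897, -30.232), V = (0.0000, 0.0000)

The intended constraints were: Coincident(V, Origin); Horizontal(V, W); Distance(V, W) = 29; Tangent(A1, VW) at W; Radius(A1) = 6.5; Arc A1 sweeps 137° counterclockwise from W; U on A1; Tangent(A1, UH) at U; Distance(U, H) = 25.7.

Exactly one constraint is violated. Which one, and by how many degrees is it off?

Tangent(A1, UH) at U — off by 4.60°.

V = (0.00, 0.00) ✓; V.y = 0.00, W.y = 0.00 ✓; |VW| = 29.00 ✓; ∠(BW, WV) = 90.00° ✓; |BW| = 6.500 ✓; bearing(B→U) − bearing(B→W) = 137.0° ✓; |BU| = 6.500 ✓; ∠(BU, UH) = 94.60° ✗; |UH| = 25.70 ✓.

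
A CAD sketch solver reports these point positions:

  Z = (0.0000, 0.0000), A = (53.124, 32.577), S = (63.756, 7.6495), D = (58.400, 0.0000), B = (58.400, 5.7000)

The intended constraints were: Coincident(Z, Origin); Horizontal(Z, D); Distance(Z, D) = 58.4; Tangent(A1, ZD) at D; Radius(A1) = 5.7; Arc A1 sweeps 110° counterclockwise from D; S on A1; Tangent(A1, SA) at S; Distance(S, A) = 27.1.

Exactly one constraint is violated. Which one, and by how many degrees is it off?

Tangent(A1, SA) at S — off by 3.10°.

Z = (0.00, 0.00) ✓; Z.y = 0.00, D.y = 0.00 ✓; |ZD| = 58.40 ✓; ∠(BD, DZ) = 90.00° ✓; |BD| = 5.700 ✓; bearing(B→S) − bearing(B→D) = 110.0° ✓; |BS| = 5.700 ✓; ∠(BS, SA) = 86.90° ✗; |SA| = 27.10 ✓.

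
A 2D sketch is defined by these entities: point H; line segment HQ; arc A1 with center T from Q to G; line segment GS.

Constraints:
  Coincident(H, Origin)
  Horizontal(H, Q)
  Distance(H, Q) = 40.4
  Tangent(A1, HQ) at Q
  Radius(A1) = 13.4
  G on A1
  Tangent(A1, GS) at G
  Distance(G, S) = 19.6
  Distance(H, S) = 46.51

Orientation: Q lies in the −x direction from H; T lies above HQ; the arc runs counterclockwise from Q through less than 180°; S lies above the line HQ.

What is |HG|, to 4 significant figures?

31.42

Checks: |TG| = 13.40 ✓; ∠(TG, GS) = 90.00° ✓; |GS| = 19.60 ✓; |HS| = 46.51 ✓.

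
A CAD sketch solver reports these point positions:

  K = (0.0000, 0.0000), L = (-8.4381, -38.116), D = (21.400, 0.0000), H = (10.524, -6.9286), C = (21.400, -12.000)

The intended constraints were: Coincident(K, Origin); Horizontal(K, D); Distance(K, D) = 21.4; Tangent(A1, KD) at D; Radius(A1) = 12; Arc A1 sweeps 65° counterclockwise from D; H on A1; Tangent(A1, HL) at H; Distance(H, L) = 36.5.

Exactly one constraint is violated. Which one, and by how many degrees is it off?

Tangent(A1, HL) at H — off by 6.30°.

K = (0.00, 0.00) ✓; K.y = 0.00, D.y = 0.00 ✓; |KD| = 21.40 ✓; ∠(CD, DK) = 90.00° ✓; |CD| = 12.00 ✓; bearing(C→H) − bearing(C→D) = 65.00° ✓; |CH| = 12.00 ✓; ∠(CH, HL) = 96.30° ✗; |HL| = 36.50 ✓.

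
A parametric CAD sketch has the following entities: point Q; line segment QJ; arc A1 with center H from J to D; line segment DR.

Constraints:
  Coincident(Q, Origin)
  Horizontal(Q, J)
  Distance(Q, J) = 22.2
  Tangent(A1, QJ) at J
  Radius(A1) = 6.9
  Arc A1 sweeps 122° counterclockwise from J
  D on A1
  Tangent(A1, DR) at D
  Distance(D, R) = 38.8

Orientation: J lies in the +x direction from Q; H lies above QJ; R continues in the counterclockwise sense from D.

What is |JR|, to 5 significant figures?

45.882

On A1, J sits at bearing -90° from H; a 122° counterclockwise sweep puts D at bearing 32°, so D = H + 6.9·(cos 32°, sin 32°) = (28.052, 10.556). The tangent condition forces HD to be normal to DR, so DR runs along (−sin 32°, cos 32°); with |DR| = 38.8, R = (7.4907, 43.461). Then |JR| = |R − J| = 45.882.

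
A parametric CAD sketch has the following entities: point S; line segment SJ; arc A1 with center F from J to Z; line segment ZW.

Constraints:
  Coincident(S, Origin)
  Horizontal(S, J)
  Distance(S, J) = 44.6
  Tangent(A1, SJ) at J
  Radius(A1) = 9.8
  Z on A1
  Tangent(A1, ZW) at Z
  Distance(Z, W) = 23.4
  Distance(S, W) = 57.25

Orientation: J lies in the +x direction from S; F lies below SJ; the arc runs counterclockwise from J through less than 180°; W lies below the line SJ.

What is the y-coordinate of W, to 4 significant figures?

-35.16

S is at the origin; SJ is horizontal with |SJ| = 44.6 and J on the +x side, so J = (44.60, 0.000). A1 meets SJ tangentially, so FJ is at right angles to SJ, so F = J + (0, -9.8) = (44.60, -9.800). Since FZ ⟂ ZW (tangency), |FW| = √(9.8² + 23.4²) = 25.37 regardless of where Z sits on A1. So W lies on both circle(S, 57.25) and circle(F, 25.37); the below-SJ intersection is W = (45.18, -35.16). Z is the foot of the tangent from W: Z = (35.65, -13.79).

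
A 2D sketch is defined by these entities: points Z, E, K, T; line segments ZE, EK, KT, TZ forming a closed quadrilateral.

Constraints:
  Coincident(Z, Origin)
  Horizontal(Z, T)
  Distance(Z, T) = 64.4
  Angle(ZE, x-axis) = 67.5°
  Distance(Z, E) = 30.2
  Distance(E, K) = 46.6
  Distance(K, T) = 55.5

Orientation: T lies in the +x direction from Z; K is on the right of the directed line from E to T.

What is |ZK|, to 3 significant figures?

22.3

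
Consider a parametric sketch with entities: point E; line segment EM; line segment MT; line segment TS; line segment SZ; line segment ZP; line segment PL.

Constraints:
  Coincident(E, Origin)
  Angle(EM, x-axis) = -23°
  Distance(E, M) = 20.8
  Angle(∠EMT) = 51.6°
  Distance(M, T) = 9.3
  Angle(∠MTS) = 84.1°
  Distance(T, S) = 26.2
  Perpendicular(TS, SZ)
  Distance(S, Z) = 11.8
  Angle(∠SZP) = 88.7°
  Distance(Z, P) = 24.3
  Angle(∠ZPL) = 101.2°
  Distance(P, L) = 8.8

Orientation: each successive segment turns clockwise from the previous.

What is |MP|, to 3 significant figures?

2.21

E is at the origin; EM runs at -23.0° with length 20.8, so M = (19.1, -8.13). ∠EMT = 51.6° gives MT at -151° from the x-axis; with |MT| = 9.3, T = (11.0, -12.6). ∠MTS = 84.1° gives TS at 113° from the x-axis; with |TS| = 26.2, S = (0.871, 11.6). TS ⟂ SZ, so SZ runs at 22.7°; with |SZ| = 11.8, Z = (11.8, 16.1). ∠SZP = 88.7° gives ZP at -68.6° from the x-axis; with |ZP| = 24.3, P = (20.6, -6.48). Then |MP| = |P − M| = 2.21.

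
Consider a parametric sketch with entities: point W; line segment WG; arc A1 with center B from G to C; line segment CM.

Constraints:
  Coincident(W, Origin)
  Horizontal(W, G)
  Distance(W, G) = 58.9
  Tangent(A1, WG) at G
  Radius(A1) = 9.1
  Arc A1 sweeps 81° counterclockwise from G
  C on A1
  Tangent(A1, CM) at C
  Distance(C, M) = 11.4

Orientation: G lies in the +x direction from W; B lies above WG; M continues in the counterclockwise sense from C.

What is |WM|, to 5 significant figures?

72.199

On A1, G sits at bearing -90° from B; an 81° counterclockwise sweep puts C at bearing -9°, so C = B + 9.1·(cos -9°, sin -9°) = (67.888, 7.6764). A1 meets CM tangentially, so BC is at right angles to CM, so CM runs along (−sin -9°, cos -9°); with |CM| = 11.4, M = (69.671, 18.936). Then |WM| = |M − W| = 72.199.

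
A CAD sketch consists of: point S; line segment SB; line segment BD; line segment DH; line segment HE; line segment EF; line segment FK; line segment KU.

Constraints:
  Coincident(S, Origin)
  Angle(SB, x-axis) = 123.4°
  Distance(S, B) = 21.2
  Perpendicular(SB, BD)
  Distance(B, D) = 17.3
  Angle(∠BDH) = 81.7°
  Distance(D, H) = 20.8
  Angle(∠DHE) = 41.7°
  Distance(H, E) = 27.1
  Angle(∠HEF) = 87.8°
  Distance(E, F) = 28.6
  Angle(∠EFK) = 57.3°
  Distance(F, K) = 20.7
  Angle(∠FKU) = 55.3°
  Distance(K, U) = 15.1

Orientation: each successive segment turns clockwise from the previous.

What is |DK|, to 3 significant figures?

7.12

∠HEF = 87.8° gives EF at 64.6° from the x-axis; with |EF| = 28.6, F = (-1.04, 44.9). ∠EFK = 57.3° gives FK at -58.1° from the x-axis; with |FK| = 20.7, K = (9.89, 27.3). Then |DK| = |K − D| = 7.12.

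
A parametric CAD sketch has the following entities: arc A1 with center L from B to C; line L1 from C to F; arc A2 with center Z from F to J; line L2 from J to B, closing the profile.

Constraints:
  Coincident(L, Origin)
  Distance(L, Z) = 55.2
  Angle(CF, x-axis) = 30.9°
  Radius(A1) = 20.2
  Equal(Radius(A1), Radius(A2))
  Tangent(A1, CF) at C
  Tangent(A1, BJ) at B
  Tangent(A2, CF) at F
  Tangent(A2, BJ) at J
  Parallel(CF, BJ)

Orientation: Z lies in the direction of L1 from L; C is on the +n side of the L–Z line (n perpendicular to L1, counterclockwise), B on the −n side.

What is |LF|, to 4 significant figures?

58.78

The slot axis is L1's direction at 30.9°, so u = (cos 30.9°, sin 30.9°) = (0.8581, 0.5135) and n = (−sin 30.9°, cos 30.9°) = (-0.5135, 0.8581). L is at the origin and Z lies 55.2 along u from L, so Z = 55.2·u = (47.37, 28.35). Tangency of A1 to both parallel lines with radius 20.2 puts C and B at L ± 20.2·n: C = (-10.37, 17.33), B = (10.37, -17.33). Equal radii place F and J the same way about Z: F = Z + 20.2·n = (36.99, 45.68), J = Z − 20.2·n = (57.74, 11.01). Then |LF| = |F − L| = 58.78.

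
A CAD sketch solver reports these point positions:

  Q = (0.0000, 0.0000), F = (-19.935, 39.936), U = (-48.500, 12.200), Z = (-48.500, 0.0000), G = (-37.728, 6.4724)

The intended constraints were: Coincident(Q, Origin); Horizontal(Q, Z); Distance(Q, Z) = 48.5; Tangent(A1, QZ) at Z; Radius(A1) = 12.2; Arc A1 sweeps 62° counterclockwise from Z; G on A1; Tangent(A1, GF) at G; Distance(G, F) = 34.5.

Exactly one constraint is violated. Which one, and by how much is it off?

Distance(G, F) = 34.5 — off by 3.40.

Q = (0.00, 0.00) ✓; Q.y = 0.00, Z.y = 0.00 ✓; |QZ| = 48.50 ✓; ∠(UZ, ZQ) = 90.00° ✓; |UZ| = 12.20 ✓; bearing(U→G) − bearing(U→Z) = 62.00° ✓; |UG| = 12.20 ✓; ∠(UG, GF) = 90.00° ✓; |GF| = 37.90 ✗.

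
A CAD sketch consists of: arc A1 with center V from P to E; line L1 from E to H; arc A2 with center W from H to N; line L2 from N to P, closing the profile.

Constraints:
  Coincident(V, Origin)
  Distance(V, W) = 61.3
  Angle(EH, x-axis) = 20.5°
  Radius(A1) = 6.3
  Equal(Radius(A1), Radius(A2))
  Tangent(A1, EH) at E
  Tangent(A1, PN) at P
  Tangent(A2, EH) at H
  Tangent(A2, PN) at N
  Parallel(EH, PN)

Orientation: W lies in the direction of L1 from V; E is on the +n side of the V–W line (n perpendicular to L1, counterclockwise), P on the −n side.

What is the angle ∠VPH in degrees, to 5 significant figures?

78.385°

Tangency of A1 to both parallel lines with radius 6.3 puts E and P at V ± 6.3·n: E = (-2.2063, 5.9010), P = (2.2063, -5.9010). Equal radii place H and N the same way about W: H = W + 6.3·n = (55.212, 27.369), N = W − 6.3·n = (59.624, 15.567). Then cos ∠VPH = PV·PH / (|PV||PH|), giving 78.385°.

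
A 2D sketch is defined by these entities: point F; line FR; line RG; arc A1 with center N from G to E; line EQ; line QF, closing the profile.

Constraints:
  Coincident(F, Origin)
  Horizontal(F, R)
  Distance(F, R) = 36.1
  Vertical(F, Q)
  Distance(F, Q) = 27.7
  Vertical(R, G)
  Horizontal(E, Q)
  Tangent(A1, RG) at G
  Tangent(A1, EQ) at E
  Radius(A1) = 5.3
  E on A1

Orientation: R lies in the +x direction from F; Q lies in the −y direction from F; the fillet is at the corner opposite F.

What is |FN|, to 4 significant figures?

38.08

F and Q share the same x with |FQ| = 27.7 and Q on the −y side, so Q = (0.000, -27.70). The virtual corner opposite F is at (36.10, -27.70). A1 meets RG tangentially, so NG is at right angles to RG and since A1 is tangent to EQ there, NE ⟂ EQ, with radius 5.3, so the center N sits 5.3 in from both sides at N = (30.80, -22.40). Then |FN| = |N − F| = 38.08.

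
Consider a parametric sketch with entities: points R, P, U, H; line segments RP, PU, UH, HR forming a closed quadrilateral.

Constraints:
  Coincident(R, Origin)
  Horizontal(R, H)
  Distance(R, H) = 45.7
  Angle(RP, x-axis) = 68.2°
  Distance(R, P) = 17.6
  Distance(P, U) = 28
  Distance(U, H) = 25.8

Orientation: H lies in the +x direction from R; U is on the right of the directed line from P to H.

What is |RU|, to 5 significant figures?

22.378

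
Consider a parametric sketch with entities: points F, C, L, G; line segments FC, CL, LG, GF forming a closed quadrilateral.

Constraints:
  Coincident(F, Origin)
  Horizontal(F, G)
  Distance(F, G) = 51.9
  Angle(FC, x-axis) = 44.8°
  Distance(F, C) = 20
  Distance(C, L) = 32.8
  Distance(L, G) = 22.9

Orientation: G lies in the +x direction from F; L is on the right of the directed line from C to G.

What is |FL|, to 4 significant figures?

35.34

Checks: |CL| = 32.80 ✓; |LG| = 22.90 ✓.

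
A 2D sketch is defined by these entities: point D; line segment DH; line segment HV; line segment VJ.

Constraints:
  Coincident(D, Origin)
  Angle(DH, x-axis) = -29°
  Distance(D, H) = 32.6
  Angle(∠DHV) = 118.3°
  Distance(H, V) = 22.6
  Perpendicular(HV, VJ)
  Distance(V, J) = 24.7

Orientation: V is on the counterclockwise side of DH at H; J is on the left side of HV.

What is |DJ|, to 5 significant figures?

38.265

D is at the origin; DH runs at -29.0° with length 32.6, so H = 32.6·(cos -29.0°, sin -29.0°) = (28.513, -15.805). ∠DHV = 118.3°, so HV runs at -29.0° + (180° − 118.3°) = 32.700° from the x-axis; with |HV| = 22.6, V = H + 22.6·(cos 32.700°, sin 32.700°) = (47.531, -3.5954). HV ⟂ VJ; with |VJ| = 24.7 on the left of HV, J = V + 24.7·(-0.54024, 0.84151) = (34.187, 17.190). Then |DJ| = |J − D| = 38.265.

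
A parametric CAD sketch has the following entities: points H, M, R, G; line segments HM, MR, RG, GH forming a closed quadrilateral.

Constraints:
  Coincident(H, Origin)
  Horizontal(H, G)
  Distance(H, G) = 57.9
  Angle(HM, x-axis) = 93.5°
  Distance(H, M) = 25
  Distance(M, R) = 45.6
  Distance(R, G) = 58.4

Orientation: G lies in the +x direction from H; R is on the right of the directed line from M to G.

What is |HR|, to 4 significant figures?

20.65

Checks: |MR| = 45.60 ✓; |RG| = 58.40 ✓.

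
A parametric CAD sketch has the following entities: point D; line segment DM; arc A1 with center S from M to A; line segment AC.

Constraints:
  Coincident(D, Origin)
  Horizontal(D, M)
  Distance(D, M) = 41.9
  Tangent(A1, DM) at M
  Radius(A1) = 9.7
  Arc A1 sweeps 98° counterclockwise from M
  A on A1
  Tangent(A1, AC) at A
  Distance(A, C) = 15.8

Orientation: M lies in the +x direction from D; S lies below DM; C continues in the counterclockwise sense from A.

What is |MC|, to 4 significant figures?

27.70

D is at the origin; DM is horizontal with |DM| = 41.9 and M on the +x side, so M = (41.90, 0.000). Since A1 is tangent to DM there, SM ⟂ DM, so S = M + (0, -9.7) = (41.90, -9.700). On A1, M sits at bearing 90° from S; a 98° counterclockwise sweep puts A at bearing 188°, so A = S + 9.7·(cos 188°, sin 188°) = (32.29, -11.05). Tangency of A1 to AC means the radius SA is perpendicular to AC, so AC runs along (−sin 188°, cos 188°); with |AC| = 15.8, C = (34.49, -26.70). Then |MC| = |C − M| = 27.70.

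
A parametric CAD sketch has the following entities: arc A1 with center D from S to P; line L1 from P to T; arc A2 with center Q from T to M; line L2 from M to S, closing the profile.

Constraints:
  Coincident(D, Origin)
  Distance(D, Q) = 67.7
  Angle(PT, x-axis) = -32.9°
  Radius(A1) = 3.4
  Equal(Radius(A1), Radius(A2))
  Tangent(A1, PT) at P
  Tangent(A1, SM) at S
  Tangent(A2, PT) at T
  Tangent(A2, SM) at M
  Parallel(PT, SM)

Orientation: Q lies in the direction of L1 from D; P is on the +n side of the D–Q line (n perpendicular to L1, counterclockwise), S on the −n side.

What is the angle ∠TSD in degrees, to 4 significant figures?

84.26°

The slot axis is L1's direction at -32.9°, so u = (cos -32.9°, sin -32.9°) = (0.8396, -0.5432) and n = (−sin -32.9°, cos -32.9°) = (0.5432, 0.8396). D is at the origin and Q lies 67.7 along u from D, so Q = 67.7·u = (56.84, -36.77). Tangency of A1 to both parallel lines with radius 3.4 puts P and S at D ± 3.4·n: P = (1.847, 2.855), S = (-1.847, -2.855). Equal radii place T and M the same way about Q: T = Q + 3.4·n = (58.69, -33.92), M = Q − 3.4·n = (55.00, -39.63). Then cos ∠TSD = ST·SD / (|ST||SD|), giving 84.26°.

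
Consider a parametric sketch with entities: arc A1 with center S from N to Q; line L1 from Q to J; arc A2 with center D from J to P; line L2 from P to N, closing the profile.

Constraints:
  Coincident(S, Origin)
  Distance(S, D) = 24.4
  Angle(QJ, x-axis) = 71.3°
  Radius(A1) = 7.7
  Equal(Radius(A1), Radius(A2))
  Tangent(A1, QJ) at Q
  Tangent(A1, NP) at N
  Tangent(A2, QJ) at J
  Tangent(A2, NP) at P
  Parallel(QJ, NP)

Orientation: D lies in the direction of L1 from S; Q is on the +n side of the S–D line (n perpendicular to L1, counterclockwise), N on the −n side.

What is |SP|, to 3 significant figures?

25.6

The slot axis is L1's direction at 71.3°, so u = (cos 71.3°, sin 71.3°) = (0.321, 0.947) and n = (−sin 71.3°, cos 71.3°) = (-0.947, 0.321). S is at the origin and D lies 24.4 along u from S, so D = 24.4·u = (7.82, 23.1). Tangency of A1 to both parallel lines with radius 7.7 puts Q and N at S ± 7.7·n: Q = (-7.29, 2.47), N = (7.29, -2.47). Equal radii place J and P the same way about D: J = D + 7.7·n = (0.529, 25.6), P = D − 7.7·n = (15.1, 20.6). Then |SP| = |P − S| = 25.6.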